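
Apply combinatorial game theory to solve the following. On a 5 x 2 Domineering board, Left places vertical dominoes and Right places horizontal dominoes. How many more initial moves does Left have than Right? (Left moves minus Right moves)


Board is 5 x 2 (rows x cols).
Left (vertical) placements: (rows-1) * cols = 4 * 2 = 8
Right (horizontal) placements: rows * (cols-1) = 5 * 1 = 5
Advantage = Left - Right = 8 - 5 = 3

3


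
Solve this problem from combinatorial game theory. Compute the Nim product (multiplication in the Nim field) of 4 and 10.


Nim multiplication is bilinear over XOR: (u XOR v) * w = (u*w) XOR (v*w).
So we split each operand into its bit components and XOR the pairwise Nim products.
4 = 4 (as XOR of powers of 2).
10 = 2 + 8 (as XOR of powers of 2).
Using the standard Nim-product table on single bits:
  2*2 = 3,   2*4 = 8,   2*8 = 12,
  4*4 = 6,   4*8 = 11,  8*8 = 13,
and  1*x = x (identity), k*l = l*k (commutative).
Pairwise Nim products:
  4 * 2 = 8
  4 * 8 = 11
XOR them: 8 XOR 11 = 3.
Result: 4 * 10 = 3 (in Nim).

3


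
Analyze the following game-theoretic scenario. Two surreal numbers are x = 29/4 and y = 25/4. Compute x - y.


x = 29/4, y = 25/4
Converting to common denominator: 4
x = 29/4, y = 25/4
x - y = 29/4 - 25/4 = 1

1


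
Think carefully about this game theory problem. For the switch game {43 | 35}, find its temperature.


The game is {43 | 35}, a switch {a | b} with numbers a > b.
Cooling {a | b} by t gives {a - t | b + t}, which stops being hot when a - t = b + t, i.e. at t = (a - b)/2. So the temperature of a switch is (a - b)/2.
Temperature = (Left option - Right option) / 2
= (43 - (35)) / 2
= 8 / 2
= 4

4


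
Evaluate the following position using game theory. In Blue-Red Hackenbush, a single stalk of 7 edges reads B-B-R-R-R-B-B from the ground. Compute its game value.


Edges (from ground): B-B-R-R-R-B-B
By Berlekamp's sign-expansion rule, a Blue-Red Hackenbush stalk has the value of the surreal number whose sign sequence is the edge sequence with B -> + and R -> -.
Sign sequence: ++---++
Trace the sign expansion in the surreal number tree, starting from 0:
Edge 1: B (sign +) -> bounds (0, +inf), value = 1
Edge 2: B (sign +) -> bounds (1, +inf), value = 2
Edge 3: R (sign -) -> bounds (1, 2), value = 3/2
Edge 4: R (sign -) -> bounds (1, 3/2), value = 5/4
Edge 5: R (sign -) -> bounds (1, 5/4), value = 9/8
Edge 6: B (sign +) -> bounds (9/8, 5/4), value = 19/16
Edge 7: B (sign +) -> bounds (19/16, 5/4), value = 39/32
Game value = 39/32

39/32


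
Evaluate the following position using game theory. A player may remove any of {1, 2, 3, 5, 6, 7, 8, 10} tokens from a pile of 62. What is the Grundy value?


The subtraction set is S = {1, 2, 3, 5, 6, 7, 8, 10}.
G(k) = mex{ G(k - s) : s in S, s <= k }. We compute iteratively: G(0) = 0.
G(1) = mex({0}) = 1
G(2) = mex({0, 1}) = 2
G(3) = mex({0, 1, 2}) = 3
G(4) = mex({1, 2, 3}) = 0
G(5) = mex({0, 2, 3}) = 1
G(6) = mex({0, 1, 3}) = 2
G(7) = mex({0, 1, 2}) = 3
G(8) = mex({0, 1, 2, 3}) = 4
G(9) = mex({0, 1, 2, 3, 4}) = 5
G(10) = mex({0, 1, 2, 3, 4, 5}) = 6
G(11) = mex({0, 1, 2, 3, 4, 5, 6}) = 7
G(12) = mex({0, 1, 2, 3, 5, 6, 7}) = 4
G(13) = mex({1, 2, 3, 4, 6, 7}) = 0
G(14) = mex({0, 2, 3, 4, 5, 7}) = 1
G(15) = mex({0, 1, 3, 4, 5, 6}) = 2
G(16) = mex({0, 1, 2, 4, 5, 6, 7}) = 3
G(17) = mex({1, 2, 3, 4, 5, 6, 7}) = 0
G(18) = mex({0, 2, 3, 4, 6, 7}) = 1
G(19) = mex({0, 1, 3, 4, 5, 7}) = 2
G(20) = mex({0, 1, 2, 4, 6}) = 3
G(21) = mex({0, 1, 2, 3, 7}) = 4
G(22) = mex({0, 1, 2, 3, 4}) = 5
Observe that G(13)..G(22) = 0, 1, 2, 3, 0, 1, 2, 3, 4, 5 repeats G(0)..G(9) = 0, 1, 2, 3, 0, 1, 2, 3, 4, 5.
For k >= max(S) = 10, G(k) is determined by the previous 10 values G(k-10)..G(k-1); a window of 10 consecutive values has recurred shifted by 13, so by induction G(k + 13) = G(k) for all k >= 0: the sequence is periodic from the start with period 13.
One period: G(0..12) = 0, 1, 2, 3, 0, 1, 2, 3, 4, 5, 6, 7, 4.
62 mod 13 = 10, so G(62) = G(10) = 6.

6


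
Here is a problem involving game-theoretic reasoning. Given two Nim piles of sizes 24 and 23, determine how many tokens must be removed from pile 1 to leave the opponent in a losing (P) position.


Piles: 24 and 23
Current XOR: 24 XOR 23 = 15 (non-zero, so this is an N-position).
To make the XOR zero, we need to find a move that balances the piles.
For pile 1 (size 24): target = 24 XOR 15 = 23
We reduce pile 1 from 24 to 23.
Tokens removed: 24 - 23 = 1
Verification: 23 XOR 23 = 0

1


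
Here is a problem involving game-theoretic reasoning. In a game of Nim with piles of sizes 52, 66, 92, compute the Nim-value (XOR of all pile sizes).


We need the XOR (exclusive or) of all pile sizes.
After XOR-ing pile 1 (size 52): 0 XOR 52 = 52
After XOR-ing pile 2 (size 66): 52 XOR 66 = 118
After XOR-ing pile 3 (size 92): 118 XOR 92 = 42
The Nim-value of this position is 42.

42


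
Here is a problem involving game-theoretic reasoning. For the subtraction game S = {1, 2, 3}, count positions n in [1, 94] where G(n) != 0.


Subtraction set S = {1, 2, 3}, so G(n) = n mod 4.
G(n) = 0 when n is a multiple of 4.
Multiples of 4 in [1, 94]: 23
N-positions (nonzero Grundy) = 94 - 23 = 71

71


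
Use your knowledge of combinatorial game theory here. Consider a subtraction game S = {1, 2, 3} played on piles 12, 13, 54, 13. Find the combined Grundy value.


Subtraction set: {1, 2, 3}
For this subtraction set, G(n) = n mod 4 (period = max + 1 = 4).
Pile 1 (size 12): G(12) = 12 mod 4 = 0
Pile 2 (size 13): G(13) = 13 mod 4 = 1
Pile 3 (size 54): G(54) = 54 mod 4 = 2
Pile 4 (size 13): G(13) = 13 mod 4 = 1
Total Grundy value = XOR of all: 0 XOR 1 XOR 2 XOR 1 = 2

2


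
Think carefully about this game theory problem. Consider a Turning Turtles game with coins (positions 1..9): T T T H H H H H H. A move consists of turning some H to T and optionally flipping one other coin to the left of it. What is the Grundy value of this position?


Coins: T T T H H H H H H
Key fact: a single head at position k behaves exactly like a Nim heap of size k (turning it to T and optionally flipping a coin at j < k corresponds to moving the heap from k to j, or to 0), and heads combine as a disjunctive sum (two heads at the same place would cancel, matching j XOR j = 0). So the Nim-value is the XOR of the 1-indexed positions of the heads.
Face-up positions (1-indexed): [4, 5, 6, 7, 8, 9]
XOR 0 with 4: 0 XOR 4 = 4
XOR 4 with 5: 4 XOR 5 = 1
XOR 1 with 6: 1 XOR 6 = 7
XOR 7 with 7: 7 XOR 7 = 0
XOR 0 with 8: 0 XOR 8 = 8
XOR 8 with 9: 8 XOR 9 = 1
Nim-value = 1

1


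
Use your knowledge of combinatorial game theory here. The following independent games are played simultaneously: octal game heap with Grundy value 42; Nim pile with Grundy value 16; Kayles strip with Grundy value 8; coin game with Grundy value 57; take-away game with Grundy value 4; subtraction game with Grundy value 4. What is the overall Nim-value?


By the Sprague-Grundy theorem, the Grundy value of a sum of games is the XOR of individual Grundy values.
octal game heap: Grundy value = 42. Running XOR: 0 XOR 42 = 42
Nim pile: Grundy value = 16. Running XOR: 42 XOR 16 = 58
Kayles strip: Grundy value = 8. Running XOR: 58 XOR 8 = 50
coin game: Grundy value = 57. Running XOR: 50 XOR 57 = 11
take-away game: Grundy value = 4. Running XOR: 11 XOR 4 = 15
subtraction game: Grundy value = 4. Running XOR: 15 XOR 4 = 11
The combined Grundy value is 11.

11


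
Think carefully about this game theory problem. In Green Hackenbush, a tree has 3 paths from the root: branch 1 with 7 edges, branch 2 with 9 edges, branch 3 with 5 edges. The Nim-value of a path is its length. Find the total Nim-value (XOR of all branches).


The tree has 3 branches from the ground vertex.
In Green Hackenbush, the Nim-value of a simple path of length k is k.
Branch 1: length 7, Nim-value = 7
Branch 2: length 9, Nim-value = 9
Branch 3: length 5, Nim-value = 5
Total Nim-value = XOR of all branch values:
0 XOR 7 = 7
7 XOR 9 = 14
14 XOR 5 = 11
Nim-value of the tree = 11

11


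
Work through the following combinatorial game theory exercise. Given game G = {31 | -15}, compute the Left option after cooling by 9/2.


Original game: {31 | -15} (a switch {a | b} with a > b).
Cooling by t (for t below the temperature (a - b)/2 = 23) taxes each move by t: {a | b} cooled by t is {a - t | b + t}.
Cooling amount: t = 9/2
Cooled Left option: 31 - 9/2 = 53/2
Cooled Right option: -15 + 9/2 = -21/2
Cooled game: {53/2 | -21/2}
Left option = 53/2

53/2


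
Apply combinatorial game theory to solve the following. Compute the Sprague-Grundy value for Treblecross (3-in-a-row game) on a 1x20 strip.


Treblecross: place X on empty cells; 3-in-a-row wins.
Playing within two cells of an existing X lets the opponent win at once, so sensible play treats the cells i-2..i+2 around each X as dead. The player left with no safe cell loses, so this is a normal-play take-away game on strips of safe cells.
Placing X at cell i (0-indexed) of a strip of k safe cells leaves independent strips of sizes max(0, i-2) and max(0, k-i-3). Hence G(k) = mex{ G(max(0,i-2)) XOR G(max(0,k-i-3)) : 0 <= i < k }, with G(0) = 0.
G(1): splits (0,0):0^0=0 -> mex({0}) = 1
G(2): splits (0,0):0^0=0 -> mex({0}) = 1
G(3): splits (0,0):0^0=0 -> mex({0}) = 1
G(4): splits (0,1):0^1=1 (0,0):0^0=0 -> mex({0, 1}) = 2
G(5): splits (0,2):0^1=1 (0,1):0^1=1 (0,0):0^0=0 -> mex({0, 1}) = 2
G(6) = mex({1}) = 0
G(7) = mex({0, 1, 2}) = 3
G(8) = mex({0, 1, 2}) = 3
G(9) = mex({0, 2}) = 1
G(10) = mex({0, 2, 3}) = 1
G(11) = mex({0, 3}) = 1
G(12) = mex({1, 3}) = 0
G(13) = mex({0, 1, 2, 3}) = 4
G(14) = mex({0, 1, 2}) = 3
G(15) = mex({0, 1, 2}) = 3
G(16) = mex({0, 1, 2, 4}) = 3
G(17) = mex({0, 1, 3, 4}) = 2
G(18) = mex({0, 1, 3, 4}) = 2
G(19) = mex({0, 1, 3, 5}) = 2
G(20) = mex({0, 1, 2, 3, 5}) = 4
Therefore G(20) = 4.

4


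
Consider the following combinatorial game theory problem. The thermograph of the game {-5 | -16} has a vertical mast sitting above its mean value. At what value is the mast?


Game = {-5 | -16}, a switch {a | b} with numbers a > b.
Its thermograph has left wall a - t and right wall b + t, which meet at t = (a - b)/2, where both equal (a + b)/2. So the mast (mean value) is at (a + b)/2.
Mean = (-5 + (-16))/2 = -21/2 = -21/2

-21/2


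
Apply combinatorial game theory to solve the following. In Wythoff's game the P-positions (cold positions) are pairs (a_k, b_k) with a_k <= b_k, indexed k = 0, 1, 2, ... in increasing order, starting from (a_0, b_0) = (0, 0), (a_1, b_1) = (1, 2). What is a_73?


By Wythoff's theorem, a_k = floor(k * phi) and b_k = floor(k * phi^2) = a_k + k, where phi = (1 + sqrt(5))/2 is the golden ratio.
phi = (1 + sqrt(5))/2 = 1.618034
k = 73
k * phi = 73 * 1.618034 = 118.116481
a_73 = floor(k * phi) = 118

118


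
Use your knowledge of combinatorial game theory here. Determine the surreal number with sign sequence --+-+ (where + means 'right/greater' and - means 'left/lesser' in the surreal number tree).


Sign expansion: --+-+
Rule: track bounds (lo, hi), initially (-inf, +inf). On '+', the current value becomes lo and we move to the simplest number in (value, hi): value + 1 if hi = +inf, otherwise the midpoint (value + hi)/2. On '-', the current value becomes hi and we move to value - 1 if lo = -inf, otherwise the midpoint (lo + value)/2.
Start at 0.
Step 1: sign = -, move left. Bounds: (-inf, 0). Value = -1
Step 2: sign = -, move left. Bounds: (-inf, -1). Value = -2
Step 3: sign = +, move right. Bounds: (-2, -1). Value = -3/2
Step 4: sign = -, move left. Bounds: (-2, -3/2). Value = -7/4
Step 5: sign = +, move right. Bounds: (-7/4, -3/2). Value = -13/8
The surreal number with sign expansion --+-+ is -13/8.

-13/8


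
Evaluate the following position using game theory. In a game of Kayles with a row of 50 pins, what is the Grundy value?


Kayles: a move removes 1 or 2 adjacent pins from a contiguous row.
Removing pins from a row of k leaves two independent rows (a, b) with a + b = k - 1 (one pin) or a + b = k - 2 (two pins); an end removal gives a = 0.
By Sprague-Grundy, G(k) = mex{ G(a) XOR G(b) } over all these splits. G(0) = 0.
G(1): splits (0,0):0^0=0 -> mex({0}) = 1
G(2): splits (0,1):0^1=1 (0,0):0^0=0 -> mex({0, 1}) = 2
G(3): splits (0,2):0^2=2 (1,1):1^1=0 (0,1):0^1=1 -> mex({0, 1, 2}) = 3
G(4): splits (0,3):0^3=3 (1,2):1^2=3 (0,2):0^2=2 (1,1):1^1=0 -> mex({0, 2, 3}) = 1
G(5): splits (0,4):0^1=1 (1,3):1^3=2 (2,2):2^2=0 (0,3):0^3=3 (1,2):1^2=3 -> mex({0, 1, 2, 3}) = 4
G(6) = mex({0, 1, 2, 4}) = 3
G(7) = mex({0, 1, 3, 4, 5}) = 2
G(8) = mex({0, 2, 3, 5, 6}) = 1
G(9) = mex({0, 1, 2, 3, 6, 7}) = 4
G(10) = mex({0, 1, 3, 4, 5, 7}) = 2
G(11) = mex({0, 1, 2, 3, 4, 5}) = 6
G(12) = mex({0, 1, 2, 3, 5, 6, 7}) = 4
G(13) = mex({0, 2, 3, 4, 6, 7}) = 1
G(14) = mex({0, 1, 4, 5, 6, 7}) = 2
G(15) = mex({0, 1, 2, 3, 4, 5, 6}) = 7
G(16) = mex({0, 2, 3, 5, 6, 7}) = 1
G(17) = mex({0, 1, 2, 3, 5, 6, 7}) = 4
G(18) = mex({0, 1, 2, 4, 5, 6}) = 3
G(19) = mex({0, 1, 3, 4, 5, 7}) = 2
G(20) = mex({0, 2, 3, 4, 5, 6, 7}) = 1
G(21) = mex({0, 1, 2, 3, 5, 6, 7}) = 4
G(22) = mex({0, 1, 2, 3, 4, 5, 7}) = 6
G(23) = mex({0, 1, 2, 3, 4, 5, 6}) = 7
G(24) = mex({0, 1, 2, 3, 5, 6, 7}) = 4
G(25) = mex({0, 2, 3, 4, 6, 7}) = 1
G(26) = mex({0, 1, 3, 4, 5, 6, 7}) = 2
G(27) = mex({0, 1, 2, 3, 4, 5, 6, 7}) = 8
G(28) = mex({0, 1, 2, 3, 4, 6, 7, 8}) = 5
G(29) = mex({0, 1, 2, 3, 5, 6, 7, 8, 9}) = 4
G(30) = mex({0, 1, 2, 3, 4, 5, 6, 9, 10}) = 7
G(31) = mex({0, 1, 3, 4, 5, 7, 10, 11}) = 2
G(32) = mex({0, 2, 3, 4, 5, 6, 7, 9, 11}) = 1
G(33) = mex({0, 1, 2, 3, 4, 5, 6, 7, 9, 12}) = 8
G(34) = mex({0, 1, 2, 3, 4, 5, 7, 8, 11, 12}) = 6
G(35) = mex({0, 1, 2, 3, 4, 5, 6, 8, 9, 10, 11}) = 7
G(36) = mex({0, 1, 2, 3, 5, 6, 7, 9, 10}) = 4
G(37) = mex({0, 2, 3, 4, 6, 7, 9, 10, 11, 12}) = 1
G(38) = mex({0, 1, 3, 4, 5, 6, 7, 9, 10, 11, 12}) = 2
G(39) = mex({0, 1, 2, 4, 5, 6, 7, 9, 10, 12, 14}) = 3
G(40) = mex({0, 2, 3, 4, 6, 7, 11, 12, 14}) = 1
G(41) = mex({0, 1, 2, 3, 5, 6, 7, 9, 10, 11, 12}) = 4
G(42) = mex({0, 1, 2, 3, 4, 5, 6, 9, 10}) = 7
G(43) = mex({0, 1, 3, 4, 5, 7, 9, 10, 12, 15}) = 2
G(44) = mex({0, 2, 3, 4, 5, 6, 7, 9, 10, 12, 15}) = 1
G(45) = mex({0, 1, 2, 3, 4, 5, 6, 7, 9, 10, 12, 14}) = 8
G(46) = mex({0, 1, 3, 4, 5, 7, 8, 11, 12, 14}) = 2
G(47) = mex({0, 1, 2, 3, 4, 5, 6, 8, 9, 10, 11, 12}) = 7
G(48) = mex({0, 1, 2, 3, 5, 6, 7, 9, 10}) = 4
G(49) = mex({0, 2, 3, 4, 6, 7, 9, 10, 11, 12, 15}) = 1
G(50) = mex({0, 1, 4, 5, 6, 7, 9, 11, 12, 14, 15}) = 2
Therefore G(50) = 2.

2


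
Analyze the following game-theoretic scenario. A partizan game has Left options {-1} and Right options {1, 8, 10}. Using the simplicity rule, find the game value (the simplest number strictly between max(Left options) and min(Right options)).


Left options: {-1}, max = -1
Right options: {1, 8, 10}, min = 1
All options are numbers and max(Left) < min(Right), so by the simplicity theorem the value is the simplest (earliest-born) number strictly between -1 and 1.
The only integer strictly between -1 and 1 is 0.
No non-integer in the interval can be simpler: if x is a non-integer in the interval, then floor(x) or ceil(x) also lies in the interval (the interval contains an integer), and both are proper prefixes of x's sign expansion, i.e. born earlier. So the game value is 0.
Game value = 0

0


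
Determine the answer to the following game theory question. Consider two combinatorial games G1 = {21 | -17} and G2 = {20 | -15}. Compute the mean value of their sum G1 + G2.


G1 = {21 | -17}, G2 = {20 | -15}
Each is a switch {a | b} with numbers a > b; its mean value is (a + b)/2, and mean value is additive over game sums: m(G1 + G2) = m(G1) + m(G2).
Mean of G1 = (21 + (-17))/2 = 4/2 = 2
Mean of G2 = (20 + (-15))/2 = 5/2 = 5/2
Mean of G1 + G2 = 2 + 5/2 = 9/2

9/2


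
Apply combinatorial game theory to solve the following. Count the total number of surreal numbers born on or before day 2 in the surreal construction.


Day 0: {|} = 0 is born. Count = 1.
Day n: the number of surreal numbers born by day n is 2^(n+1) - 1.
By day 0: 2^1 - 1 = 1
By day 1: 2^2 - 1 = 3
By day 2: 2^3 - 1 = 7
By day 2: 7 surreal numbers.

7


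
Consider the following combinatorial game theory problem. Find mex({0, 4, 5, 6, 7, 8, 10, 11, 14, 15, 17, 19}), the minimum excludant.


Set = {0, 4, 5, 6, 7, 8, 10, 11, 14, 15, 17, 19}
0 is in the set.
1 is NOT in the set. This is the mex.
mex = 1

1


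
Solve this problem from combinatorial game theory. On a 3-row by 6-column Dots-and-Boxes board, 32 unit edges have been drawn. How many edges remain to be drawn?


Grid: 3 x 6 boxes, i.e. 4 rows and 7 columns of dots.
Horizontal edges: (rows + 1) * cols = 4 * 6 = 24
Vertical edges: rows * (cols + 1) = 3 * 7 = 21
Total edges: 24 + 21 = 45
Edges drawn: 32
Remaining: 45 - 32 = 13

13


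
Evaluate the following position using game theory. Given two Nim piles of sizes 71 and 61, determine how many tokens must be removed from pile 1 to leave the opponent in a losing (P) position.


Piles: 71 and 61
Current XOR: 71 XOR 61 = 122 (non-zero, so this is an N-position).
To make the XOR zero, we need to find a move that balances the piles.
For pile 1 (size 71): target = 71 XOR 122 = 61
We reduce pile 1 from 71 to 61.
Tokens removed: 71 - 61 = 10
Verification: 61 XOR 61 = 0

10


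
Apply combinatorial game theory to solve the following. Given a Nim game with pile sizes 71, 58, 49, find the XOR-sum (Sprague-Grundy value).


We need the XOR (exclusive or) of all pile sizes.
After XOR-ing pile 1 (size 71): 0 XOR 71 = 71
After XOR-ing pile 2 (size 58): 71 XOR 58 = 125
After XOR-ing pile 3 (size 49): 125 XOR 49 = 76
The Nim-value of this position is 76.

76


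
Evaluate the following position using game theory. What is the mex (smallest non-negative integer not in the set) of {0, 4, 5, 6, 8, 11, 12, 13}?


Set = {0, 4, 5, 6, 8, 11, 12, 13}
0 is in the set.
1 is NOT in the set. This is the mex.
mex = 1

1


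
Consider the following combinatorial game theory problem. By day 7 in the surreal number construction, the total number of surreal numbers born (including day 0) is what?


Day 0: {|} = 0 is born. Count = 1.
Day n: the number of surreal numbers born by day n is 2^(n+1) - 1.
By day 0: 2^1 - 1 = 1
By day 1: 2^2 - 1 = 3
By day 2: 2^3 - 1 = 7
By day 3: 2^4 - 1 = 15
By day 4: 2^5 - 1 = 31
By day 5: 2^6 - 1 = 63
By day 6: 2^7 - 1 = 127
By day 7: 2^8 - 1 = 255
By day 7: 255 surreal numbers.

255


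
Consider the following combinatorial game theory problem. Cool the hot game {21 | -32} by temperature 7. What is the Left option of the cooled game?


Original game: {21 | -32} (a switch {a | b} with a > b).
Cooling by t (for t below the temperature (a - b)/2 = 53/2) taxes each move by t: {a | b} cooled by t is {a - t | b + t}.
Cooling amount: t = 7
Cooled Left option: 21 - 7 = 14
Cooled Right option: -32 + 7 = -25
Cooled game: {14 | -25}
Left option = 14

14


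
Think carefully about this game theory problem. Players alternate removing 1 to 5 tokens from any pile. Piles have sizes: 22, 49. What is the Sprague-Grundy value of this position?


Subtraction set: {1, 2, 3, 4, 5}
For this subtraction set, G(n) = n mod 6 (period = max + 1 = 6).
Pile 1 (size 22): G(22) = 22 mod 6 = 4
Pile 2 (size 49): G(49) = 49 mod 6 = 1
Total Grundy value = XOR of all: 4 XOR 1 = 5

5


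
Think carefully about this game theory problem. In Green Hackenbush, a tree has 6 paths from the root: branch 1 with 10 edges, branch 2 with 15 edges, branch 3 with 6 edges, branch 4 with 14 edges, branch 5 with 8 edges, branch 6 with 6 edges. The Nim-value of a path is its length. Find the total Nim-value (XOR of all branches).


The tree has 6 branches from the ground vertex.
In Green Hackenbush, the Nim-value of a simple path of length k is k.
Branch 1: length 10, Nim-value = 10
Branch 2: length 15, Nim-value = 15
Branch 3: length 6, Nim-value = 6
Branch 4: length 14, Nim-value = 14
Branch 5: length 8, Nim-value = 8
Branch 6: length 6, Nim-value = 6
Total Nim-value = XOR of all branch values:
0 XOR 10 = 10
10 XOR 15 = 5
5 XOR 6 = 3
3 XOR 14 = 13
13 XOR 8 = 5
5 XOR 6 = 3
Nim-value of the tree = 3

3


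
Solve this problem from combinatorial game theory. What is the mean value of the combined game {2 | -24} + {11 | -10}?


G1 = {2 | -24}, G2 = {11 | -10}
Each is a switch {a | b} with numbers a > b; its mean value is (a + b)/2, and mean value is additive over game sums: m(G1 + G2) = m(G1) + m(G2).
Mean of G1 = (2 + (-24))/2 = -22/2 = -11
Mean of G2 = (11 + (-10))/2 = 1/2 = 1/2
Mean of G1 + G2 = -11 + 1/2 = -21/2

-21/2


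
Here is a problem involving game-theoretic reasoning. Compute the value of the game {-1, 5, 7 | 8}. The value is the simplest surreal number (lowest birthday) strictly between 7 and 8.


Left options: {-1, 5, 7}, max = 7
Right options: {8}, min = 8
All options are numbers and max(Left) < min(Right), so by the simplicity theorem the value is the simplest (earliest-born) number strictly between 7 and 8.
No integer lies strictly between 7 and 8, so the value is the dyadic rational m/2^k in the interval with the smallest k (then m odd); search k = 1, 2, ...:
Denominator 2: 15/2 lies strictly between 7 and 8 -- found.
The simplest number in the interval is 15/2.
Game value = 15/2

15/2


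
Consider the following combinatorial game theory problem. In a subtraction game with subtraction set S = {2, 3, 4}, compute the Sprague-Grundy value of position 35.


The subtraction set is S = {2, 3, 4}.
G(k) = mex{ G(k - s) : s in S, s <= k }. We compute iteratively: G(0) = 0.
G(1) = mex({}) = 0
G(2) = mex({0}) = 1
G(3) = mex({0}) = 1
G(4) = mex({0, 1}) = 2
G(5) = mex({0, 1}) = 2
G(6) = mex({1, 2}) = 0
G(7) = mex({1, 2}) = 0
G(8) = mex({0, 2}) = 1
G(9) = mex({0, 2}) = 1
Observe that G(6)..G(9) = 0, 0, 1, 1 repeats G(0)..G(3) = 0, 0, 1, 1.
For k >= max(S) = 4, G(k) is determined by the previous 4 values G(k-4)..G(k-1); a window of 4 consecutive values has recurred shifted by 6, so by induction G(k + 6) = G(k) for all k >= 0: the sequence is periodic from the start with period 6.
One period: G(0..5) = 0, 0, 1, 1, 2, 2.
35 mod 6 = 5, so G(35) = G(5) = 2.

2


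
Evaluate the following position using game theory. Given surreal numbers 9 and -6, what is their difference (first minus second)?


x = 9, y = -6
x - y = 9 - -6 = 15

15


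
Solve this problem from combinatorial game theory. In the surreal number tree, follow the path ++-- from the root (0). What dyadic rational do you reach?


Sign expansion: ++--
Rule: track bounds (lo, hi), initially (-inf, +inf). On '+', the current value becomes lo and we move to the simplest number in (value, hi): value + 1 if hi = +inf, otherwise the midpoint (value + hi)/2. On '-', the current value becomes hi and we move to value - 1 if lo = -inf, otherwise the midpoint (lo + value)/2.
Start at 0.
Step 1: sign = +, move right. Bounds: (0, +inf). Value = 1
Step 2: sign = +, move right. Bounds: (1, +inf). Value = 2
Step 3: sign = -, move left. Bounds: (1, 2). Value = 3/2
Step 4: sign = -, move left. Bounds: (1, 3/2). Value = 5/4
The surreal number with sign expansion ++-- is 5/4.

5/4


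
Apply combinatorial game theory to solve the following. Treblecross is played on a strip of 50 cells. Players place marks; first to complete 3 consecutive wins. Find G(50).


Treblecross: place X on empty cells; 3-in-a-row wins.
Playing within two cells of an existing X lets the opponent win at once, so sensible play treats the cells i-2..i+2 around each X as dead. The player left with no safe cell loses, so this is a normal-play take-away game on strips of safe cells.
Placing X at cell i (0-indexed) of a strip of k safe cells leaves independent strips of sizes max(0, i-2) and max(0, k-i-3). Hence G(k) = mex{ G(max(0,i-2)) XOR G(max(0,k-i-3)) : 0 <= i < k }, with G(0) = 0.
G(1): splits (0,0):0^0=0 -> mex({0}) = 1
G(2): splits (0,0):0^0=0 -> mex({0}) = 1
G(3): splits (0,0):0^0=0 -> mex({0}) = 1
G(4): splits (0,1):0^1=1 (0,0):0^0=0 -> mex({0, 1}) = 2
G(5): splits (0,2):0^1=1 (0,1):0^1=1 (0,0):0^0=0 -> mex({0, 1}) = 2
G(6) = mex({1}) = 0
G(7) = mex({0, 1, 2}) = 3
G(8) = mex({0, 1, 2}) = 3
G(9) = mex({0, 2}) = 1
G(10) = mex({0, 2, 3}) = 1
G(11) = mex({0, 3}) = 1
G(12) = mex({1, 3}) = 0
G(13) = mex({0, 1, 2, 3}) = 4
G(14) = mex({0, 1, 2}) = 3
G(15) = mex({0, 1, 2}) = 3
G(16) = mex({0, 1, 2, 4}) = 3
G(17) = mex({0, 1, 3, 4}) = 2
G(18) = mex({0, 1, 3, 4}) = 2
G(19) = mex({0, 1, 3, 5}) = 2
G(20) = mex({0, 1, 2, 3, 5}) = 4
G(21) = mex({0, 1, 2, 3, 5}) = 4
G(22) = mex({1, 2, 6}) = 0
G(23) = mex({0, 1, 2, 3, 4, 6}) = 5
G(24) = mex({0, 1, 2, 3, 4}) = 5
G(25) = mex({0, 1, 3, 4, 7}) = 2
G(26) = mex({0, 1, 3, 4, 5, 7}) = 2
G(27) = mex({0, 1, 3, 5}) = 2
G(28) = mex({0, 1, 2, 5}) = 3
G(29) = mex({0, 1, 2, 4, 5, 6}) = 3
G(30) = mex({1, 2, 4, 6}) = 0
G(31) = mex({0, 1, 2, 3, 4, 6}) = 5
G(32) = mex({1, 2, 3, 4, 7}) = 0
G(33) = mex({0, 3, 7}) = 1
G(34) = mex({0, 2, 3, 5, 7}) = 1
G(35) = mex({0, 2, 3, 5, 6}) = 1
G(36) = mex({0, 1, 2, 5, 6}) = 3
G(37) = mex({0, 1, 2, 4, 5, 6}) = 3
G(38) = mex({0, 1, 2, 4}) = 3
G(39) = mex({0, 1, 2, 3, 4, 7}) = 5
G(40) = mex({0, 1, 2, 3, 4, 5, 7}) = 6
G(41) = mex({0, 1, 2, 3, 5, 7}) = 4
G(42) = mex({0, 1, 2, 3, 5, 6, 7}) = 4
G(43) = mex({0, 2, 3, 5, 6}) = 1
G(44) = mex({1, 2, 3, 4, 5, 6}) = 0
G(45) = mex({0, 1, 2, 3, 4, 6, 7}) = 5
G(46) = mex({0, 1, 2, 3, 4, 7}) = 5
G(47) = mex({0, 1, 2, 3, 4, 5, 7}) = 6
G(48) = mex({0, 1, 2, 3, 4, 5, 7}) = 6
G(49) = mex({0, 1, 3, 4, 5, 7}) = 2
G(50) = mex({0, 1, 2, 3, 4, 5, 6}) = 7
Therefore G(50) = 7.

7


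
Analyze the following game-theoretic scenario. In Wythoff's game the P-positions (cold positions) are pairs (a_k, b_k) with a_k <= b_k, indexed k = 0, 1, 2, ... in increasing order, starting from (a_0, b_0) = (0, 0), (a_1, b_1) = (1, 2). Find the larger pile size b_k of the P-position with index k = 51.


By Wythoff's theorem, a_k = floor(k * phi) and b_k = floor(k * phi^2) = a_k + k, where phi = (1 + sqrt(5))/2 is the golden ratio.
phi = (1 + sqrt(5))/2 = 1.618034
phi^2 = phi + 1 = 2.618034
k = 51
k * phi^2 = 51 * 2.618034 = 133.519733
b_51 = floor(k * phi^2) = 133 (check: a_51 + k = 82 + 51 = 133)

133


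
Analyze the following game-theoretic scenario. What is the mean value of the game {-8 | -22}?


Game = {-8 | -22}, a switch {a | b} with numbers a > b.
Its thermograph has left wall a - t and right wall b + t, which meet at t = (a - b)/2, where both equal (a + b)/2. So the mast (mean value) is at (a + b)/2.
Mean = (-8 + (-22))/2 = -30/2 = -15

-15


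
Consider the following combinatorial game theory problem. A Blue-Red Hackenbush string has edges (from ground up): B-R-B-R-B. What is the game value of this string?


Edges (from ground): B-R-B-R-B
By Berlekamp's sign-expansion rule, a Blue-Red Hackenbush stalk has the value of the surreal number whose sign sequence is the edge sequence with B -> + and R -> -.
Sign sequence: +-+-+
Trace the sign expansion in the surreal number tree, starting from 0:
Edge 1: B (sign +) -> bounds (0, +inf), value = 1
Edge 2: R (sign -) -> bounds (0, 1), value = 1/2
Edge 3: B (sign +) -> bounds (1/2, 1), value = 3/4
Edge 4: R (sign -) -> bounds (1/2, 3/4), value = 5/8
Edge 5: B (sign +) -> bounds (5/8, 3/4), value = 11/16
Game value = 11/16

11/16


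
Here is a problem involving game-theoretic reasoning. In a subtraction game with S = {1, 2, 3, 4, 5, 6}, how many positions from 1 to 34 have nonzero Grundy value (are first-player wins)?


Subtraction set S = {1, 2, 3, 4, 5, 6}, so G(n) = n mod 7.
G(n) = 0 when n is a multiple of 7.
Multiples of 7 in [1, 34]: 4
N-positions (nonzero Grundy) = 34 - 4 = 30

30


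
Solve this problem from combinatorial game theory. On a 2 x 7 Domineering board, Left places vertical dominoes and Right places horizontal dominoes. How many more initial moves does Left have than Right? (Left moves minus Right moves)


Board is 2 x 7 (rows x cols).
Left (vertical) placements: (rows-1) * cols = 1 * 7 = 7
Right (horizontal) placements: rows * (cols-1) = 2 * 6 = 12
Advantage = Left - Right = 7 - 12 = -5

-5


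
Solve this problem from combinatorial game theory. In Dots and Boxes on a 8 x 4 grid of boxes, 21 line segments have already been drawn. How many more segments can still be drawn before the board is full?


Grid: 8 x 4 boxes, i.e. 9 rows and 5 columns of dots.
Horizontal edges: (rows + 1) * cols = 9 * 4 = 36
Vertical edges: rows * (cols + 1) = 8 * 5 = 40
Total edges: 36 + 40 = 76
Edges drawn: 21
Remaining: 76 - 21 = 55

55


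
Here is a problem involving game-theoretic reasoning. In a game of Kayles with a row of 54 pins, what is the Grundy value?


Kayles: a move removes 1 or 2 adjacent pins from a contiguous row.
Removing pins from a row of k leaves two independent rows (a, b) with a + b = k - 1 (one pin) or a + b = k - 2 (two pins); an end removal gives a = 0.
By Sprague-Grundy, G(k) = mex{ G(a) XOR G(b) } over all these splits. G(0) = 0.
G(1): splits (0,0):0^0=0 -> mex({0}) = 1
G(2): splits (0,1):0^1=1 (0,0):0^0=0 -> mex({0, 1}) = 2
G(3): splits (0,2):0^2=2 (1,1):1^1=0 (0,1):0^1=1 -> mex({0, 1, 2}) = 3
G(4): splits (0,3):0^3=3 (1,2):1^2=3 (0,2):0^2=2 (1,1):1^1=0 -> mex({0, 2, 3}) = 1
G(5): splits (0,4):0^1=1 (1,3):1^3=2 (2,2):2^2=0 (0,3):0^3=3 (1,2):1^2=3 -> mex({0, 1, 2, 3}) = 4
G(6) = mex({0, 1, 2, 4}) = 3
G(7) = mex({0, 1, 3, 4, 5}) = 2
G(8) = mex({0, 2, 3, 5, 6}) = 1
G(9) = mex({0, 1, 2, 3, 6, 7}) = 4
G(10) = mex({0, 1, 3, 4, 5, 7}) = 2
G(11) = mex({0, 1, 2, 3, 4, 5}) = 6
G(12) = mex({0, 1, 2, 3, 5, 6, 7}) = 4
G(13) = mex({0, 2, 3, 4, 6, 7}) = 1
G(14) = mex({0, 1, 4, 5, 6, 7}) = 2
G(15) = mex({0, 1, 2, 3, 4, 5, 6}) = 7
G(16) = mex({0, 2, 3, 5, 6, 7}) = 1
G(17) = mex({0, 1, 2, 3, 5, 6, 7}) = 4
G(18) = mex({0, 1, 2, 4, 5, 6}) = 3
G(19) = mex({0, 1, 3, 4, 5, 7}) = 2
G(20) = mex({0, 2, 3, 4, 5, 6, 7}) = 1
G(21) = mex({0, 1, 2, 3, 5, 6, 7}) = 4
G(22) = mex({0, 1, 2, 3, 4, 5, 7}) = 6
G(23) = mex({0, 1, 2, 3, 4, 5, 6}) = 7
G(24) = mex({0, 1, 2, 3, 5, 6, 7}) = 4
G(25) = mex({0, 2, 3, 4, 6, 7}) = 1
G(26) = mex({0, 1, 3, 4, 5, 6, 7}) = 2
G(27) = mex({0, 1, 2, 3, 4, 5, 6, 7}) = 8
G(28) = mex({0, 1, 2, 3, 4, 6, 7, 8}) = 5
G(29) = mex({0, 1, 2, 3, 5, 6, 7, 8, 9}) = 4
G(30) = mex({0, 1, 2, 3, 4, 5, 6, 9, 10}) = 7
G(31) = mex({0, 1, 3, 4, 5, 7, 10, 11}) = 2
G(32) = mex({0, 2, 3, 4, 5, 6, 7, 9, 11}) = 1
G(33) = mex({0, 1, 2, 3, 4, 5, 6, 7, 9, 12}) = 8
G(34) = mex({0, 1, 2, 3, 4, 5, 7, 8, 11, 12}) = 6
G(35) = mex({0, 1, 2, 3, 4, 5, 6, 8, 9, 10, 11}) = 7
G(36) = mex({0, 1, 2, 3, 5, 6, 7, 9, 10}) = 4
G(37) = mex({0, 2, 3, 4, 6, 7, 9, 10, 11, 12}) = 1
G(38) = mex({0, 1, 3, 4, 5, 6, 7, 9, 10, 11, 12}) = 2
G(39) = mex({0, 1, 2, 4, 5, 6, 7, 9, 10, 12, 14}) = 3
G(40) = mex({0, 2, 3, 4, 6, 7, 11, 12, 14}) = 1
G(41) = mex({0, 1, 2, 3, 5, 6, 7, 9, 10, 11, 12}) = 4
G(42) = mex({0, 1, 2, 3, 4, 5, 6, 9, 10}) = 7
G(43) = mex({0, 1, 3, 4, 5, 7, 9, 10, 12, 15}) = 2
G(44) = mex({0, 2, 3, 4, 5, 6, 7, 9, 10, 12, 15}) = 1
G(45) = mex({0, 1, 2, 3, 4, 5, 6, 7, 9, 10, 12, 14}) = 8
G(46) = mex({0, 1, 3, 4, 5, 7, 8, 11, 12, 14}) = 2
G(47) = mex({0, 1, 2, 3, 4, 5, 6, 8, 9, 10, 11, 12}) = 7
G(48) = mex({0, 1, 2, 3, 5, 6, 7, 9, 10}) = 4
G(49) = mex({0, 2, 3, 4, 6, 7, 9, 10, 11, 12, 15}) = 1
G(50) = mex({0, 1, 4, 5, 6, 7, 9, 11, 12, 14, 15}) = 2
G(51) = mex({0, 1, 2, 3, 4, 5, 6, 7, 9, 12, 14, 15}) = 8
G(52) = mex({0, 2, 3, 4, 5, 6, 7, 8, 11, 12, 15}) = 1
G(53) = mex({0, 1, 2, 3, 5, 6, 7, 8, 9, 10, 11, 12}) = 4
G(54) = mex({0, 1, 2, 3, 4, 5, 6, 9, 10}) = 7
Therefore G(54) = 7.

7


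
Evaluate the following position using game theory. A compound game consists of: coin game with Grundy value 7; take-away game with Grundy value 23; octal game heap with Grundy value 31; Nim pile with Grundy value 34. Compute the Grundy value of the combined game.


By the Sprague-Grundy theorem, the Grundy value of a sum of games is the XOR of individual Grundy values.
coin game: Grundy value = 7. Running XOR: 0 XOR 7 = 7
take-away game: Grundy value = 23. Running XOR: 7 XOR 23 = 16
octal game heap: Grundy value = 31. Running XOR: 16 XOR 31 = 15
Nim pile: Grundy value = 34. Running XOR: 15 XOR 34 = 45
The combined Grundy value is 45.

45


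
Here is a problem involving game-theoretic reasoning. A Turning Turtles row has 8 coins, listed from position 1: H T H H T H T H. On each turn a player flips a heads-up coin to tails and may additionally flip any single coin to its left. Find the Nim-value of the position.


Coins: H T H H T H T H
Key fact: a single head at position k behaves exactly like a Nim heap of size k (turning it to T and optionally flipping a coin at j < k corresponds to moving the heap from k to j, or to 0), and heads combine as a disjunctive sum (two heads at the same place would cancel, matching j XOR j = 0). So the Nim-value is the XOR of the 1-indexed positions of the heads.
Face-up positions (1-indexed): [1, 3, 4, 6, 8]
XOR 0 with 1: 0 XOR 1 = 1
XOR 1 with 3: 1 XOR 3 = 2
XOR 2 with 4: 2 XOR 4 = 6
XOR 6 with 6: 6 XOR 6 = 0
XOR 0 with 8: 0 XOR 8 = 8
Nim-value = 8

8


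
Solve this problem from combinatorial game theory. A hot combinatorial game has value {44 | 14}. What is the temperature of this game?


The game is {44 | 14}, a switch {a | b} with numbers a > b.
Cooling {a | b} by t gives {a - t | b + t}, which stops being hot when a - t = b + t, i.e. at t = (a - b)/2. So the temperature of a switch is (a - b)/2.
Temperature = (Left option - Right option) / 2
= (44 - (14)) / 2
= 30 / 2
= 15

15


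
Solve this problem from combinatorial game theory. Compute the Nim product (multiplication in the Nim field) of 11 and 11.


Nim multiplication is bilinear over XOR: (u XOR v) * w = (u*w) XOR (v*w).
So we split each operand into its bit components and XOR the pairwise Nim products.
11 = 1 + 2 + 8 (as XOR of powers of 2).
11 = 1 + 2 + 8 (as XOR of powers of 2).
Using the standard Nim-product table on single bits:
  2*2 = 3,   2*4 = 8,   2*8 = 12,
  4*4 = 6,   4*8 = 11,  8*8 = 13,
and  1*x = x (identity), k*l = l*k (commutative).
Pairwise Nim products:
  1 * 1 = 1
  1 * 2 = 2
  1 * 8 = 8
  2 * 1 = 2
  2 * 2 = 3
  2 * 8 = 12
  8 * 1 = 8
  8 * 2 = 12
  8 * 8 = 13
XOR them: 1 XOR 2 XOR 8 XOR 2 XOR 3 XOR 12 XOR 8 XOR 12 XOR 13 = 15.
Result: 11 * 11 = 15 (in Nim).

15


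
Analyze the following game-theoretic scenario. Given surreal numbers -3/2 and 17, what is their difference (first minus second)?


x = -3/2, y = 17
Converting to common denominator: 2
x = -3/2, y = 34/2
x - y = -3/2 - 17 = -37/2

-37/2


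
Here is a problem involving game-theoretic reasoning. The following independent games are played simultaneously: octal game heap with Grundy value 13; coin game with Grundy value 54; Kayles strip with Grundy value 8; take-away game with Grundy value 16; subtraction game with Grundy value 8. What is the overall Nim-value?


By the Sprague-Grundy theorem, the Grundy value of a sum of games is the XOR of individual Grundy values.
octal game heap: Grundy value = 13. Running XOR: 0 XOR 13 = 13
coin game: Grundy value = 54. Running XOR: 13 XOR 54 = 59
Kayles strip: Grundy value = 8. Running XOR: 59 XOR 8 = 51
take-away game: Grundy value = 16. Running XOR: 51 XOR 16 = 35
subtraction game: Grundy value = 8. Running XOR: 35 XOR 8 = 43
The combined Grundy value is 43.

43


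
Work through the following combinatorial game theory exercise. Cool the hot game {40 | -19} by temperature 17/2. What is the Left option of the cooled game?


Original game: {40 | -19} (a switch {a | b} with a > b).
Cooling by t (for t below the temperature (a - b)/2 = 59/2) taxes each move by t: {a | b} cooled by t is {a - t | b + t}.
Cooling amount: t = 17/2
Cooled Left option: 40 - 17/2 = 63/2
Cooled Right option: -19 + 17/2 = -21/2
Cooled game: {63/2 | -21/2}
Left option = 63/2

63/2


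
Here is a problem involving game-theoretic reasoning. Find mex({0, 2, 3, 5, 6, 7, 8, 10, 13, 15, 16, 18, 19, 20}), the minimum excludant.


Set = {0, 2, 3, 5, 6, 7, 8, 10, 13, 15, 16, 18, 19, 20}
0 is in the set.
1 is NOT in the set. This is the mex.
mex = 1

1


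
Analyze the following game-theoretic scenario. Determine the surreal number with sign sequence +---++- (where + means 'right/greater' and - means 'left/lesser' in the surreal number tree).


Sign expansion: +---++-
Rule: track bounds (lo, hi), initially (-inf, +inf). On '+', the current value becomes lo and we move to the simplest number in (value, hi): value + 1 if hi = +inf, otherwise the midpoint (value + hi)/2. On '-', the current value becomes hi and we move to value - 1 if lo = -inf, otherwise the midpoint (lo + value)/2.
Start at 0.
Step 1: sign = +, move right. Bounds: (0, +inf). Value = 1
Step 2: sign = -, move left. Bounds: (0, 1). Value = 1/2
Step 3: sign = -, move left. Bounds: (0, 1/2). Value = 1/4
Step 4: sign = -, move left. Bounds: (0, 1/4). Value = 1/8
Step 5: sign = +, move right. Bounds: (1/8, 1/4). Value = 3/16
Step 6: sign = +, move right. Bounds: (3/16, 1/4). Value = 7/32
Step 7: sign = -, move left. Bounds: (3/16, 7/32). Value = 13/64
The surreal number with sign expansion +---++- is 13/64.

13/64


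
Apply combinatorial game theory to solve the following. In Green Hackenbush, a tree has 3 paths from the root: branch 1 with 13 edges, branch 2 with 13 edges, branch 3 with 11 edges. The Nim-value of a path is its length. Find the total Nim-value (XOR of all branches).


The tree has 3 branches from the ground vertex.
In Green Hackenbush, the Nim-value of a simple path of length k is k.
Branch 1: length 13, Nim-value = 13
Branch 2: length 13, Nim-value = 13
Branch 3: length 11, Nim-value = 11
Total Nim-value = XOR of all branch values:
0 XOR 13 = 13
13 XOR 13 = 0
0 XOR 11 = 11
Nim-value of the tree = 11

11


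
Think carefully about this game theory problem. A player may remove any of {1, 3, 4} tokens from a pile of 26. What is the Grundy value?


The subtraction set is S = {1, 3, 4}.
G(k) = mex{ G(k - s) : s in S, s <= k }. We compute iteratively: G(0) = 0.
G(1) = mex({0}) = 1
G(2) = mex({1}) = 0
G(3) = mex({0}) = 1
G(4) = mex({0, 1}) = 2
G(5) = mex({0, 1, 2}) = 3
G(6) = mex({0, 1, 3}) = 2
G(7) = mex({1, 2}) = 0
G(8) = mex({0, 2, 3}) = 1
G(9) = mex({1, 2, 3}) = 0
G(10) = mex({0, 2}) = 1
Observe that G(7)..G(10) = 0, 1, 0, 1 repeats G(0)..G(3) = 0, 1, 0, 1.
For k >= max(S) = 4, G(k) is determined by the previous 4 values G(k-4)..G(k-1); a window of 4 consecutive values has recurred shifted by 7, so by induction G(k + 7) = G(k) for all k >= 0: the sequence is periodic from the start with period 7.
One period: G(0..6) = 0, 1, 0, 1, 2, 3, 2.
26 mod 7 = 5, so G(26) = G(5) = 3.

3


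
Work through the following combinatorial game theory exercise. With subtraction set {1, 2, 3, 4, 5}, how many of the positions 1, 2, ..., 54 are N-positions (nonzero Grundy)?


Subtraction set S = {1, 2, 3, 4, 5}, so G(n) = n mod 6.
G(n) = 0 when n is a multiple of 6.
Multiples of 6 in [1, 54]: 9
N-positions (nonzero Grundy) = 54 - 9 = 45

45


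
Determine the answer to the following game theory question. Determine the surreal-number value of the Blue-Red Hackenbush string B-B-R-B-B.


Edges (from ground): B-B-R-B-B
By Berlekamp's sign-expansion rule, a Blue-Red Hackenbush stalk has the value of the surreal number whose sign sequence is the edge sequence with B -> + and R -> -.
Sign sequence: ++-++
Trace the sign expansion in the surreal number tree, starting from 0:
Edge 1: B (sign +) -> bounds (0, +inf), value = 1
Edge 2: B (sign +) -> bounds (1, +inf), value = 2
Edge 3: R (sign -) -> bounds (1, 2), value = 3/2
Edge 4: B (sign +) -> bounds (3/2, 2), value = 7/4
Edge 5: B (sign +) -> bounds (7/4, 2), value = 15/8
Game value = 15/8

15/8


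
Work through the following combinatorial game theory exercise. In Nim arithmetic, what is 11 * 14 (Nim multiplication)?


Nim multiplication is bilinear over XOR: (u XOR v) * w = (u*w) XOR (v*w).
So we split each operand into its bit components and XOR the pairwise Nim products.
11 = 1 + 2 + 8 (as XOR of powers of 2).
14 = 2 + 4 + 8 (as XOR of powers of 2).
Using the standard Nim-product table on single bits:
  2*2 = 3,   2*4 = 8,   2*8 = 12,
  4*4 = 6,   4*8 = 11,  8*8 = 13,
and  1*x = x (identity), k*l = l*k (commutative).
Pairwise Nim products:
  1 * 2 = 2
  1 * 4 = 4
  1 * 8 = 8
  2 * 2 = 3
  2 * 4 = 8
  2 * 8 = 12
  8 * 2 = 12
  8 * 4 = 11
  8 * 8 = 13
XOR them: 2 XOR 4 XOR 8 XOR 3 XOR 8 XOR 12 XOR 12 XOR 11 XOR 13 = 3.
Result: 11 * 14 = 3 (in Nim).

3
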